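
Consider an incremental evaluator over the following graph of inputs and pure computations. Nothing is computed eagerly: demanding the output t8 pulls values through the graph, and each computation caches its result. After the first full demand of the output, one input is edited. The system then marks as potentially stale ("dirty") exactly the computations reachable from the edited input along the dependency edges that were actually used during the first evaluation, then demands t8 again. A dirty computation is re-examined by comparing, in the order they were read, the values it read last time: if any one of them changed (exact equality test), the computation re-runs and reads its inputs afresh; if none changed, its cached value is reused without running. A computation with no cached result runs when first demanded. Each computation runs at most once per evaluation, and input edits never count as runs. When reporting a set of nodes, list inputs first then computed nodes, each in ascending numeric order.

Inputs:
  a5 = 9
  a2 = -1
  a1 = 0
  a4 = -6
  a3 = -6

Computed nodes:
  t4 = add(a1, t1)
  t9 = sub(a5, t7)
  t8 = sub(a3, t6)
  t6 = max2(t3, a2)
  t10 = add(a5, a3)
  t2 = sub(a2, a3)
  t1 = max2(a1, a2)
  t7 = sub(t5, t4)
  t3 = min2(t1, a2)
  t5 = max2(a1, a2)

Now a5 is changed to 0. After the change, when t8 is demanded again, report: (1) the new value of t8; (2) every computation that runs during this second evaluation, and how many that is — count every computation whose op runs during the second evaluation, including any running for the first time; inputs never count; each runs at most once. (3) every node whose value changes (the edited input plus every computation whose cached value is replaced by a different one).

t8 now evaluates to -5.
Run set: none (0 run).
Changed values: a5.
The important point: nothing the output needs ever reads a5, so the edit is invisible to it.

Initial pass — values computed on the first demand:
  t1 = max2(0, -1) = 0
  t3 = min2(0, -1) = -1
  t6 = max2(-1, -1) = -1
  t8 = sub(-6, -1) = -5

Second demand — change propagation:
  no demanded computation ever read a5, so the edit dirties nothing and nothing runs.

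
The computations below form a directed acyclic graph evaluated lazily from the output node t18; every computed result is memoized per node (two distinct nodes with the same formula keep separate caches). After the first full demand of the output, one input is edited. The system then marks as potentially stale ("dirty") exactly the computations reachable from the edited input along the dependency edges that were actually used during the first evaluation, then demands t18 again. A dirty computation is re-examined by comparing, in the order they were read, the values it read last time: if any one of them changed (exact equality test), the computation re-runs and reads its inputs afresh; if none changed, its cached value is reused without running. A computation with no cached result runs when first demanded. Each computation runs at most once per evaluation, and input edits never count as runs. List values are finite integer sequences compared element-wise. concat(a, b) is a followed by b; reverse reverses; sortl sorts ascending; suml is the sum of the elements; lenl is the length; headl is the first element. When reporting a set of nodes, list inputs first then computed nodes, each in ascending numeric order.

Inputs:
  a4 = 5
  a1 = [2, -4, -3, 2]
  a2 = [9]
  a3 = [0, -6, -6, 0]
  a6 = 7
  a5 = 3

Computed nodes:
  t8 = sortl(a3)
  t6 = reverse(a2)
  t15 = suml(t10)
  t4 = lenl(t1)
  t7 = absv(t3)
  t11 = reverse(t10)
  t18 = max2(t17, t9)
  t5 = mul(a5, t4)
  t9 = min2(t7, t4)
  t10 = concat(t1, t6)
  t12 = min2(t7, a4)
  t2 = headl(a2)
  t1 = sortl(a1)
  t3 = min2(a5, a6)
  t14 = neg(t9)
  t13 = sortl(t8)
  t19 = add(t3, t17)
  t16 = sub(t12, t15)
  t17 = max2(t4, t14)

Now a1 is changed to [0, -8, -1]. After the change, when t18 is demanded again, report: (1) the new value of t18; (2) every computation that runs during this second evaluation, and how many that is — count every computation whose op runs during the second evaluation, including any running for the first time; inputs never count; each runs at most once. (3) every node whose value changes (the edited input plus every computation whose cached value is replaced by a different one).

Demanding t18 again yields 3.
5 computations run: t1, t4, t9, t17, t18.
The nodes whose values change: a1, t1, t4, t17, t18.
Note where the cutoff bites: t14 is checked, finds nothing changed, and keeps its cache.

First demand of the output computes:
  t1 = sortl([2, -4, -3, 2]) = [-4, -3, 2, 2]
  t3 = min2(3, 7) = 3
  t4 = lenl([-4, -3, 2, 2]) = 4
  t7 = absv(3) = 3
  t9 = min2(3, 4) = 3
  t14 = neg(3) = -3
  t17 = max2(4, -3) = 4
  t18 = max2(4, 3) = 4

After the edit, cleaning proceeds:
  t1: a read changed (a1 [2, -4, -3, 2]->[0, -8, -1]) — executes, giving [-8, -1, 0].
  t4: a read changed (t1 [-4, -3, 2, 2]->[-8, -1, 0]) — executes, giving 3.
  t9: a read changed (t4 4->3) — executes, giving 3 — identical to its old value.
  t14: dirty, but its reads are unchanged (t9 unchanged); cached -3 stands.
  t17: a read changed (t4 4->3) — executes, giving 3.
  t18: a read changed (t17 4->3) — executes, giving 3.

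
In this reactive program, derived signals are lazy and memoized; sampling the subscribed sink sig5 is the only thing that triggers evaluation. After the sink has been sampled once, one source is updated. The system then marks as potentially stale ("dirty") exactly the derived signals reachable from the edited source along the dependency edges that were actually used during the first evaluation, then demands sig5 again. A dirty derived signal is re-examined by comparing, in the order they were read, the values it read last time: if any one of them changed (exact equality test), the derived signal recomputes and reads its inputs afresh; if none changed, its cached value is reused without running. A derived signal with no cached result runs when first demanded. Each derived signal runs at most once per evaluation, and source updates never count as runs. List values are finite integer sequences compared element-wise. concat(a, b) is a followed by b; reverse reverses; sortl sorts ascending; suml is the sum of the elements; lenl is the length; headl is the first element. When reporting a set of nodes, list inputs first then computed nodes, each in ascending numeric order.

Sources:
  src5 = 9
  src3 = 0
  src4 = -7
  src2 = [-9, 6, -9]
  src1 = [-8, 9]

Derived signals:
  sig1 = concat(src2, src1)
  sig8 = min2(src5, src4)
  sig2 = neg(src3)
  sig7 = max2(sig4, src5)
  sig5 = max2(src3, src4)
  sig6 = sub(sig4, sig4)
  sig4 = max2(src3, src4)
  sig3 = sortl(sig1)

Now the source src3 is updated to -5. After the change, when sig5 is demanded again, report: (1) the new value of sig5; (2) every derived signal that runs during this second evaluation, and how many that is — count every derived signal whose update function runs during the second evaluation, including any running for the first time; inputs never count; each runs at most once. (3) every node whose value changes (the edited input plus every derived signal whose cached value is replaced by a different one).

Demanding sig5 again yields -5.
1 derived signals run: sig5.
The nodes whose values change: src3, sig5.

First demand of the output computes:
  sig5 = max2(0, -7) = 0

After the edit, cleaning proceeds:
  sig5: a read changed (src3 0->-5) — executes, giving -5.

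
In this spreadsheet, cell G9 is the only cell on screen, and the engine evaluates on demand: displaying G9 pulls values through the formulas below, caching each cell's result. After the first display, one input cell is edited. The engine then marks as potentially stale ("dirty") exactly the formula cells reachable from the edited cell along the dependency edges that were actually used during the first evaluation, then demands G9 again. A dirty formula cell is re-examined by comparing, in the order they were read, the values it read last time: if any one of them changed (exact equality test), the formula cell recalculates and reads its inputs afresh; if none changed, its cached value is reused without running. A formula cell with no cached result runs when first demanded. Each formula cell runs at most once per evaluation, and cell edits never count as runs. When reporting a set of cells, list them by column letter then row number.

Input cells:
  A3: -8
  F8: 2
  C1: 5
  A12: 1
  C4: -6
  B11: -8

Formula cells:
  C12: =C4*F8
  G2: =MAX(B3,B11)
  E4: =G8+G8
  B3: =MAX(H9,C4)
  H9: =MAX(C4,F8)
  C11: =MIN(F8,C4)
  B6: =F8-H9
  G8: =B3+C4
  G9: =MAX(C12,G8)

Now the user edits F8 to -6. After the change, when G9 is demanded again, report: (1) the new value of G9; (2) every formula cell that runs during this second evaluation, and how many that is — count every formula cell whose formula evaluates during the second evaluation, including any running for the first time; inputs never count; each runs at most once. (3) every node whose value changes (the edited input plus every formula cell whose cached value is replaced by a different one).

Initial pass — values computed on the first demand:
  C12 = -6 * 2 = -12
  H9 = MAX(-6, 2) = 2
  B3 = MAX(2, -6) = 2
  G8 = 2 + -6 = -4
  G9 = MAX(-12, -4) = -4

Second demand — change propagation:
  C12: re-runs because F8 2->-6; new result 36.
  H9: re-runs because F8 2->-6; new result -6.
  B3: re-runs because H9 2->-6; new result -6.
  G8: re-runs because B3 2->-6; new result -12.
  G9: re-runs because C12 -12->36; G8 -4->-12; new result 36.

G9 now evaluates to 36.
Run set: B3, C12, G8, G9, H9 (5 run).
Changed values: B3, C12, F8, G8, G9, H9.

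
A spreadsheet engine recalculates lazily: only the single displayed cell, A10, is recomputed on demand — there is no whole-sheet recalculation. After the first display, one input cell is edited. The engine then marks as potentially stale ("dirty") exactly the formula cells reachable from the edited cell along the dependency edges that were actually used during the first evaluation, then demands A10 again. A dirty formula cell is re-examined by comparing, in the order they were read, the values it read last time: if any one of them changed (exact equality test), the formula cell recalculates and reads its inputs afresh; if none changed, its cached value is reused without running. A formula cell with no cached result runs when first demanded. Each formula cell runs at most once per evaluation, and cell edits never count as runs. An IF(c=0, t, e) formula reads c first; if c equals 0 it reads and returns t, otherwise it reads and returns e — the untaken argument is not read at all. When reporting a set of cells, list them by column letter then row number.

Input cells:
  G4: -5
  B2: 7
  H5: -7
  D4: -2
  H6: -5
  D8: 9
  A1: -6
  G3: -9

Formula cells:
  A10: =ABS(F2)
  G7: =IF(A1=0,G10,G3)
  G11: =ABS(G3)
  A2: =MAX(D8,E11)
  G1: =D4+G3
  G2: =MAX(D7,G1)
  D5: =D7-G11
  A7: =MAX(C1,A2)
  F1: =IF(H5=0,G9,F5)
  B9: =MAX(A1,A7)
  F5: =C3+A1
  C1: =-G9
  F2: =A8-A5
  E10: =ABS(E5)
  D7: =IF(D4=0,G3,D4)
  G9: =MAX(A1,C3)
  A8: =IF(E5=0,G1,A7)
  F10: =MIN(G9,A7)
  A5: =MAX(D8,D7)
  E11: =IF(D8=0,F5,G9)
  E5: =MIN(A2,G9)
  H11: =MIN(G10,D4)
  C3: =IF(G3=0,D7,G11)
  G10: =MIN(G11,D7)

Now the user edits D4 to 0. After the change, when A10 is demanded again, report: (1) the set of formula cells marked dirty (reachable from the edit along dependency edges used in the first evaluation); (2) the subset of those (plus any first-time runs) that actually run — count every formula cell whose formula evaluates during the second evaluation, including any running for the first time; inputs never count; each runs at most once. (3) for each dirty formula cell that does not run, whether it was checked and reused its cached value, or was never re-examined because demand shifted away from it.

Marked dirty: A5, A10, D7, F2.
Formula cells that run: A5, D7 — 2 in total.
Checked but reused from cache: A10, F2.
Key observation: the change is absorbed at A5 — it re-runs but produces the same value, and the output's value is unchanged.

First evaluation (everything demanded from the output):
  D7 = IF(D4=0: D4=-2 -> else branch D4) = -2
  A5 = MAX(9, -2) = 9
  G11 = ABS(-9) = 9
  C3 = IF(G3=0: G3=-9 -> else branch G11) = 9
  G9 = MAX(-6, 9) = 9
  C1 = -(9) = -9
  E11 = IF(D8=0: D8=9 -> else branch G9) = 9
  A2 = MAX(9, 9) = 9
  A7 = MAX(-9, 9) = 9
  E5 = MIN(9, 9) = 9
  A8 = IF(E5=0: E5=9 -> else branch A7) = 9
  F2 = 9 - 9 = 0
  A10 = ABS(0) = 0

Propagation after the edit:
  D7: runs — D4 -2->0; D4 -2->0; result -9.
  A5: runs — D7 -2->-9; result 9 (same value as before).
  F2: checked — values it read are unchanged (A8 unchanged, A5 unchanged); reused cached 0 without running.
  A10: checked — values it read are unchanged (F2 unchanged); reused cached 0 without running.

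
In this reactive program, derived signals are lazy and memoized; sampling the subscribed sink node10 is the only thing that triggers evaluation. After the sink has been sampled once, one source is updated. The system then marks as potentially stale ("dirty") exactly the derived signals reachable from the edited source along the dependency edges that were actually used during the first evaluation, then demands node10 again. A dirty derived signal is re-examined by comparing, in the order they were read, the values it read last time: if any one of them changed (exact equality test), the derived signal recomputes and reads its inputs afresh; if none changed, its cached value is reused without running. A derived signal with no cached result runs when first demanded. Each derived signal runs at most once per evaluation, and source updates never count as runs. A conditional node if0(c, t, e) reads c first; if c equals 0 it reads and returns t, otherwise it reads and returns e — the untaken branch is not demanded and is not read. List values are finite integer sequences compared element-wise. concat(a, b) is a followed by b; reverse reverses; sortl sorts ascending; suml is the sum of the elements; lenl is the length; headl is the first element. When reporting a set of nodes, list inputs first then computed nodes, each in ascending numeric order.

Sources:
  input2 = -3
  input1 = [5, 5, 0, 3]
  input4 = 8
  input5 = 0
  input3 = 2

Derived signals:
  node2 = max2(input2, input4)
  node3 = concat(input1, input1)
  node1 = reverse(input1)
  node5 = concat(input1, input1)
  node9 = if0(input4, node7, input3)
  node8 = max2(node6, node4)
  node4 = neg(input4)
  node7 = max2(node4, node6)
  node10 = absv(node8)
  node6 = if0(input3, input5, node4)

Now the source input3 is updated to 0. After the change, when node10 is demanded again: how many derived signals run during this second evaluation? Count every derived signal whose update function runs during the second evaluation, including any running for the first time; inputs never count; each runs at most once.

First demand of the output computes:
  node4 = neg(8) = -8
  node6 = if0(input3=2 -> else branch node4) = -8
  node8 = max2(-8, -8) = -8
  node10 = absv(-8) = 8

After the edit, cleaning proceeds:
  node6: a read changed (input3 2->0) — executes, giving 0.
  node8: a read changed (node6 -8->0) — executes, giving 0.
  node10: a read changed (node8 -8->0) — executes, giving 0.

3 derived signals run: node6, node8, node10.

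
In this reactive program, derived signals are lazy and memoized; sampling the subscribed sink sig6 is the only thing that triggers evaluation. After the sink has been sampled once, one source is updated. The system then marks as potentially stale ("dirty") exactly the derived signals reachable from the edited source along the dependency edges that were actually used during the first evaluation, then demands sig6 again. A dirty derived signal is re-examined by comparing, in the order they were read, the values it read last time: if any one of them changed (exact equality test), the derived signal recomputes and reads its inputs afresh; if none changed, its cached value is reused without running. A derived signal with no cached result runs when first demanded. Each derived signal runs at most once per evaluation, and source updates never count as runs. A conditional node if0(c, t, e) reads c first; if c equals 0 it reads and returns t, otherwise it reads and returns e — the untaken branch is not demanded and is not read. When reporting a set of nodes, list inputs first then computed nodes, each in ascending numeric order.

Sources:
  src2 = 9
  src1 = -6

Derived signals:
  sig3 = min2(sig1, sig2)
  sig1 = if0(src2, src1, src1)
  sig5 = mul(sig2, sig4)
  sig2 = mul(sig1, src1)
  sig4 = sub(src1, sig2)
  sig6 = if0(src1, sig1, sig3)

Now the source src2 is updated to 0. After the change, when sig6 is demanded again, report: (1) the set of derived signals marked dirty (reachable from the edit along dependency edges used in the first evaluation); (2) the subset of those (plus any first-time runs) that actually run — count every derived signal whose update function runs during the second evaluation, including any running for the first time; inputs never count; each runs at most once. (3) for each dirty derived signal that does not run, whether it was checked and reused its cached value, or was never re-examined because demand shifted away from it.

First demand of the output computes:
  sig1 = if0(src2=9 -> else branch src1) = -6
  sig2 = mul(-6, -6) = 36
  sig3 = min2(-6, 36) = -6
  sig6 = if0(src1=-6 -> else branch sig3) = -6

After the edit, cleaning proceeds:
  sig1: a read changed (src2 9->0) — executes, giving -6 — identical to its old value.
  sig2: dirty, but its reads are unchanged (sig1 unchanged, src1 unchanged); cached 36 stands.
  sig3: dirty, but its reads are unchanged (sig1 unchanged, sig2 unchanged); cached -6 stands.
  sig6: dirty, but its reads are unchanged (src1 unchanged, sig3 unchanged); cached -6 stands.

Note the absorption at sig1: it re-runs yet its value is the same, leaving the output's value untouched.

The edit dirties: sig1, sig2, sig3, sig6.
1 derived signals run: sig1.
Cache hits after checking: sig2, sig3, sig6.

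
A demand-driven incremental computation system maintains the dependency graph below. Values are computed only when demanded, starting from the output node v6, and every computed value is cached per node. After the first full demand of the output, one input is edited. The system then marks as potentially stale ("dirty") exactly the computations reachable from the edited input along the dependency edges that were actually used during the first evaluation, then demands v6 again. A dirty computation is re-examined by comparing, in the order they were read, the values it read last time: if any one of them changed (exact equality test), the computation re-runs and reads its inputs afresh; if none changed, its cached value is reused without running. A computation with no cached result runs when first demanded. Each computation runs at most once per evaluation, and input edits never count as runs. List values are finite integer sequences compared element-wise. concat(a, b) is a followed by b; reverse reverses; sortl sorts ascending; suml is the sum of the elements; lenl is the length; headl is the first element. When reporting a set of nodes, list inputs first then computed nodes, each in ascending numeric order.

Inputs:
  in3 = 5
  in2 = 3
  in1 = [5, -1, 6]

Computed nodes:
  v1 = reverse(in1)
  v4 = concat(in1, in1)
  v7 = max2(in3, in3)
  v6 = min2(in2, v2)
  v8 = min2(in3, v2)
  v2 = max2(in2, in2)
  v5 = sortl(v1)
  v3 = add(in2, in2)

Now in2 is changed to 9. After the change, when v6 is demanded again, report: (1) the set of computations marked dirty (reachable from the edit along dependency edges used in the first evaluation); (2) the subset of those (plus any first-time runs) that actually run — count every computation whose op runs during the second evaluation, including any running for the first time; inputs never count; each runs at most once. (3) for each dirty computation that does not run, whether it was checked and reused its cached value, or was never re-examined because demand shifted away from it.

Marked dirty: v2, v6.
Computations that run: v2, v6 — 2 in total.
Every dirty computation ran.

First evaluation (everything demanded from the output):
  v2 = max2(3, 3) = 3
  v6 = min2(3, 3) = 3

Propagation after the edit:
  v2: runs — in2 3->9; in2 3->9; result 9.
  v6: runs — in2 3->9; v2 3->9; result 9.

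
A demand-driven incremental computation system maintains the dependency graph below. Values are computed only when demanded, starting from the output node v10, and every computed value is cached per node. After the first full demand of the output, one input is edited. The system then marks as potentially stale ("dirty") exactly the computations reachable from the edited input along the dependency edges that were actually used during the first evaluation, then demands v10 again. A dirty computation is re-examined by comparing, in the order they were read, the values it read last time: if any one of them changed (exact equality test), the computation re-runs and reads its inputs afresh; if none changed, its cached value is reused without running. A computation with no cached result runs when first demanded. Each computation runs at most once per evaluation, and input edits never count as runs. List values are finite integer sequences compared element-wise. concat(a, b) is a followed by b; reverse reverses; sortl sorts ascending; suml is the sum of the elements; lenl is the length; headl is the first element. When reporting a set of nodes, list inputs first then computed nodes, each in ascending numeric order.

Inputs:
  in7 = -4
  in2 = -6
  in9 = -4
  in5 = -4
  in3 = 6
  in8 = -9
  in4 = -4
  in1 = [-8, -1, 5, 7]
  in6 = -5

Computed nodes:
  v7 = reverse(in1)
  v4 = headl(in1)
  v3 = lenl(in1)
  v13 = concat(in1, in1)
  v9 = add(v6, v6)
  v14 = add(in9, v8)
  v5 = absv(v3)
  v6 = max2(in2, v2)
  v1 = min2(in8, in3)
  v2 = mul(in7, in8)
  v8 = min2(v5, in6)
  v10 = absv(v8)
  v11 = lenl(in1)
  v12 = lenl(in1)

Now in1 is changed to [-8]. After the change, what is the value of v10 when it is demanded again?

First evaluation (everything demanded from the output):
  v3 = lenl([-8, -1, 5, 7]) = 4
  v5 = absv(4) = 4
  v8 = min2(4, -5) = -5
  v10 = absv(-5) = 5

Propagation after the edit:
  v3: runs — in1 [-8, -1, 5, 7]->[-8]; result 1.
  v5: runs — v3 4->1; result 1.
  v8: runs — v5 4->1; result -5 (same value as before).
  v10: checked — values it read are unchanged (v8 unchanged); reused cached 5 without running.

Key observation: the change is absorbed at v8 — it re-runs but produces the same value, and the output's value is unchanged.

New value of v10: 5.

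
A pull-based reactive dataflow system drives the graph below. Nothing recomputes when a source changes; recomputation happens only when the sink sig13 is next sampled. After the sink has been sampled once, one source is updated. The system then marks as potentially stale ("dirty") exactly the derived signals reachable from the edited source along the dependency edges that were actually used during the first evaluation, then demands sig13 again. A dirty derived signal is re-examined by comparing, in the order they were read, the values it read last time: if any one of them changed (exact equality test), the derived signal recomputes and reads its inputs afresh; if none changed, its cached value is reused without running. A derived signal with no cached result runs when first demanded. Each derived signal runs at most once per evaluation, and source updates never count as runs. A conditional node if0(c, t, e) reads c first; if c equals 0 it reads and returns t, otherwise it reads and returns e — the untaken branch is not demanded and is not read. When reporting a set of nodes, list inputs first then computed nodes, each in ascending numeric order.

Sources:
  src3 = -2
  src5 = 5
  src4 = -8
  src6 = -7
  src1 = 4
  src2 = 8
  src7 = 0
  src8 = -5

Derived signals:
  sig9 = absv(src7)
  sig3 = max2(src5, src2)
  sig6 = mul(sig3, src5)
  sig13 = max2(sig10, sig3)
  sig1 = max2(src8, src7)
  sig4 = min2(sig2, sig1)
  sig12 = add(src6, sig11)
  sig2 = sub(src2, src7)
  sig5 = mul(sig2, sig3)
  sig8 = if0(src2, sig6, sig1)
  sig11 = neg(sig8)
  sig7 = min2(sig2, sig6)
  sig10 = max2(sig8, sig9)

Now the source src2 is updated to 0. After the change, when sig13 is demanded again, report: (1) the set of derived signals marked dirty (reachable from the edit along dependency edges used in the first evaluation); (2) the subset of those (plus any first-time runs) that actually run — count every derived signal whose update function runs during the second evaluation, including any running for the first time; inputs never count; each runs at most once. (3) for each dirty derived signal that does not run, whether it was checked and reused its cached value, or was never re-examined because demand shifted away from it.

Marked dirty: sig3, sig8, sig10, sig13.
Derived signals that run: sig3, sig6, sig8, sig10, sig13 — 5 in total.
Every dirty derived signal ran.
Key observation: a condition flipped, so demand reaches new nodes — sig6 runs for the first time.

First evaluation (everything demanded from the output):
  sig1 = max2(-5, 0) = 0
  sig3 = max2(5, 8) = 8
  sig8 = if0(src2=8 -> else branch sig1) = 0
  sig9 = absv(0) = 0
  sig10 = max2(0, 0) = 0
  sig13 = max2(0, 8) = 8

Propagation after the edit:
  sig3: runs — src2 8->0; result 5.
  sig6: demanded for the first time — runs, produces 25.
  sig8: runs — src2 8->0; result 25.
  sig10: runs — sig8 0->25; result 25.
  sig13: runs — sig10 0->25; sig3 8->5; result 25.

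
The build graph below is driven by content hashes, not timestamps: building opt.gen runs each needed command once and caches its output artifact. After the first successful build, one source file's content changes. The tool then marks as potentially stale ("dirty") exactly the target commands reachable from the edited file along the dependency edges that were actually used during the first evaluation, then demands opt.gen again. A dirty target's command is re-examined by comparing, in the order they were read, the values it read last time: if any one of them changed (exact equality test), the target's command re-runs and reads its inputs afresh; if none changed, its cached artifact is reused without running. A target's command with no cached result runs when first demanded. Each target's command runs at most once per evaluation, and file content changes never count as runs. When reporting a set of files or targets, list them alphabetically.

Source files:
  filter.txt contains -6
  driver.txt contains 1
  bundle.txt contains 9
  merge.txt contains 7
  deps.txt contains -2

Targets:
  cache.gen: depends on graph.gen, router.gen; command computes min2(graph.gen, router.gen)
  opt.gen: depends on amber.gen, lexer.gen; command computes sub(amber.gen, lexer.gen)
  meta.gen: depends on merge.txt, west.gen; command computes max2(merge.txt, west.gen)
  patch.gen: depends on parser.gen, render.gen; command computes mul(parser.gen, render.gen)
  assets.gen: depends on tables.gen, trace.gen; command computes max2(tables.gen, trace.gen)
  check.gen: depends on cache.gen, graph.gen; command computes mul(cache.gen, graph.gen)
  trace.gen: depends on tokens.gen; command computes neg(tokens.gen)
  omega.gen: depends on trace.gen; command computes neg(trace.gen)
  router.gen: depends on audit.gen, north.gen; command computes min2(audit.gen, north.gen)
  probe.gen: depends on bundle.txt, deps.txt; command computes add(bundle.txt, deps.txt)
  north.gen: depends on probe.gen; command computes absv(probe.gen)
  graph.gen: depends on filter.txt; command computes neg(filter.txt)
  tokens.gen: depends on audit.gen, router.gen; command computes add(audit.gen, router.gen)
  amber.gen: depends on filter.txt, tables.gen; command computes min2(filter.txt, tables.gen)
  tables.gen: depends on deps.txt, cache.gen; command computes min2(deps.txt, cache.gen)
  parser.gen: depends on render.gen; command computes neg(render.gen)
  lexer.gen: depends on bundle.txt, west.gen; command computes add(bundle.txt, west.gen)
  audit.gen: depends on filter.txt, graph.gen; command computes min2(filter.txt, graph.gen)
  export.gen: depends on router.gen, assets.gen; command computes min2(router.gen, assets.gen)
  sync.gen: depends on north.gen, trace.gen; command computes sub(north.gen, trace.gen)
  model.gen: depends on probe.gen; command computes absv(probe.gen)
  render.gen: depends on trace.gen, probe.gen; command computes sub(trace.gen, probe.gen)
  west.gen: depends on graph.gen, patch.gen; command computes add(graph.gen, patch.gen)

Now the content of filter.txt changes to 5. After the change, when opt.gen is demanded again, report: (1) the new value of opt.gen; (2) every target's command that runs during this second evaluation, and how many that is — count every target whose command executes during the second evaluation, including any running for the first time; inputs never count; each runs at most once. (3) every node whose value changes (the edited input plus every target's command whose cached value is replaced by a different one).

Initial pass — values computed on the first demand:
  graph.gen = neg(-6) = 6
  audit.gen = min2(-6, 6) = -6
  probe.gen = add(9, -2) = 7
  north.gen = absv(7) = 7
  router.gen = min2(-6, 7) = -6
  cache.gen = min2(6, -6) = -6
  tables.gen = min2(-2, -6) = -6
  amber.gen = min2(-6, -6) = -6
  tokens.gen = add(-6, -6) = -12
  trace.gen = neg(-12) = 12
  render.gen = sub(12, 7) = 5
  parser.gen = neg(5) = -5
  patch.gen = mul(-5, 5) = -25
  west.gen = add(6, -25) = -19
  lexer.gen = add(9, -19) = -10
  opt.gen = sub(-6, -10) = 4

Second demand — change propagation:
  graph.gen: re-runs because filter.txt -6->5; new result -5.
  audit.gen: re-runs because filter.txt -6->5; graph.gen 6->-5; new result -5.
  router.gen: re-runs because audit.gen -6->-5; new result -5.
  cache.gen: re-runs because graph.gen 6->-5; router.gen -6->-5; new result -5.
  tables.gen: re-runs because cache.gen -6->-5; new result -5.
  amber.gen: re-runs because filter.txt -6->5; tables.gen -6->-5; new result -5.
  tokens.gen: re-runs because audit.gen -6->-5; router.gen -6->-5; new result -10.
  trace.gen: re-runs because tokens.gen -12->-10; new result 10.
  render.gen: re-runs because trace.gen 12->10; new result 3.
  parser.gen: re-runs because render.gen 5->3; new result -3.
  patch.gen: re-runs because parser.gen -5->-3; render.gen 5->3; new result -9.
  west.gen: re-runs because graph.gen 6->-5; patch.gen -25->-9; new result -14.
  lexer.gen: re-runs because west.gen -19->-14; new result -5.
  opt.gen: re-runs because amber.gen -6->-5; lexer.gen -10->-5; new result 0.

opt.gen now evaluates to 0.
Run set: amber.gen, audit.gen, cache.gen, graph.gen, lexer.gen, opt.gen, parser.gen, patch.gen, render.gen, router.gen, tables.gen, tokens.gen, trace.gen, west.gen (14 run).
Changed values: amber.gen, audit.gen, cache.gen, filter.txt, graph.gen, lexer.gen, opt.gen, parser.gen, patch.gen, render.gen, router.gen, tables.gen, tokens.gen, trace.gen, west.gen.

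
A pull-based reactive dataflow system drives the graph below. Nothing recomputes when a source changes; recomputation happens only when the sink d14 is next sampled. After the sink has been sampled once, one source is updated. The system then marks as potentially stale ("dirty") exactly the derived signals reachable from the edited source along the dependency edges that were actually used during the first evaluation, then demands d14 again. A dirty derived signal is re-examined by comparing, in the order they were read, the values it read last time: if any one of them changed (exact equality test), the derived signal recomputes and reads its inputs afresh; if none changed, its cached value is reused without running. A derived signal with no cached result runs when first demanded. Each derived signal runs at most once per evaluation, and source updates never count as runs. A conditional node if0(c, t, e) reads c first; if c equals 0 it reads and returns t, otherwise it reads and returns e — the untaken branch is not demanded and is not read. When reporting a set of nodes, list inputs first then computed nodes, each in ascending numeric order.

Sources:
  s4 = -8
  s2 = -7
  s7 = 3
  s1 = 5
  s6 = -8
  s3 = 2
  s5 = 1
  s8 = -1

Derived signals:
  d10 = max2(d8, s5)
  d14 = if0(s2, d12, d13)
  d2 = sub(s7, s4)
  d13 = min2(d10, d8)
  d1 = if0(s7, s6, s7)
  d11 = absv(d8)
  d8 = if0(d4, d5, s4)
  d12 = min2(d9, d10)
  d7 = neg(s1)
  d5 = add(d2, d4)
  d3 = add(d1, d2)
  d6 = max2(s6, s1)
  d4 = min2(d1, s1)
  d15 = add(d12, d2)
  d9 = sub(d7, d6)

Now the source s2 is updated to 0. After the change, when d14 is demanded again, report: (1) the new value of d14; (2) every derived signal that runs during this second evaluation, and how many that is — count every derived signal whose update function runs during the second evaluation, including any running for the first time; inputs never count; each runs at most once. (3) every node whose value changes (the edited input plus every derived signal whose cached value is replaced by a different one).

New value of d14: -10.
Derived signals that run: d6, d7, d9, d12, d14 — 5 in total.
Values that change: s2, d14.
Key observation: a condition flipped, so demand reaches new nodes — d6, d7, d9, d12 run for the first time.

First evaluation (everything demanded from the output):
  d1 = if0(s7=3 -> else branch s7) = 3
  d4 = min2(3, 5) = 3
  d8 = if0(d4=3 -> else branch s4) = -8
  d10 = max2(-8, 1) = 1
  d13 = min2(1, -8) = -8
  d14 = if0(s2=-7 -> else branch d13) = -8

Propagation after the edit:
  d6: demanded for the first time — runs, produces 5.
  d7: demanded for the first time — runs, produces -5.
  d9: demanded for the first time — runs, produces -10.
  d12: demanded for the first time — runs, produces -10.
  d14: runs — s2 -7->0; result -10.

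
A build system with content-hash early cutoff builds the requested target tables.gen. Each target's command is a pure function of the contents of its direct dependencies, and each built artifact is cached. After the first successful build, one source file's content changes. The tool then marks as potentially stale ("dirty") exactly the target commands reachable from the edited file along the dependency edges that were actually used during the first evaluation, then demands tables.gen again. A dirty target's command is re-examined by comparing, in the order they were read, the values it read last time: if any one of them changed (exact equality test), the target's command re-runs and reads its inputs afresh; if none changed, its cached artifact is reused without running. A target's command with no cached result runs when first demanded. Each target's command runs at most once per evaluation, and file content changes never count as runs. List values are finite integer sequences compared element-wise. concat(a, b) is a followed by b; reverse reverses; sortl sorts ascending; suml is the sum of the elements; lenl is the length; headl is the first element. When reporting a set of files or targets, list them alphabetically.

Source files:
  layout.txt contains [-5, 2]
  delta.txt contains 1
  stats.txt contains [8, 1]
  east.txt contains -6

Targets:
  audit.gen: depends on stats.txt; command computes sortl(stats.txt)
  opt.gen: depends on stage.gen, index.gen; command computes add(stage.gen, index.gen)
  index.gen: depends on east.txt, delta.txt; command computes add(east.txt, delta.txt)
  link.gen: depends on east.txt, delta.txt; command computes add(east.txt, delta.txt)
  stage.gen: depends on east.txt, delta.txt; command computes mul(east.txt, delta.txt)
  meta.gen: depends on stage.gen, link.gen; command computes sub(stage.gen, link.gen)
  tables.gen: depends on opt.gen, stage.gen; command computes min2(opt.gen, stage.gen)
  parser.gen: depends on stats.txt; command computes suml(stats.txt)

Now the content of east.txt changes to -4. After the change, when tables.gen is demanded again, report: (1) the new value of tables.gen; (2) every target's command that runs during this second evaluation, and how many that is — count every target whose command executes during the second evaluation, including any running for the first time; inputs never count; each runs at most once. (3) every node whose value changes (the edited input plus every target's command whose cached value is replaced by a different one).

New value of tables.gen: -7.
Target commands that run: index.gen, opt.gen, stage.gen, tables.gen — 4 in total.
Values that change: east.txt, index.gen, opt.gen, stage.gen, tables.gen.

First evaluation (everything demanded from the output):
  index.gen = add(-6, 1) = -5
  stage.gen = mul(-6, 1) = -6
  opt.gen = add(-6, -5) = -11
  tables.gen = min2(-11, -6) = -11

Propagation after the edit:
  index.gen: runs — east.txt -6->-4; result -3.
  stage.gen: runs — east.txt -6->-4; result -4.
  opt.gen: runs — stage.gen -6->-4; index.gen -5->-3; result -7.
  tables.gen: runs — opt.gen -11->-7; stage.gen -6->-4; result -7.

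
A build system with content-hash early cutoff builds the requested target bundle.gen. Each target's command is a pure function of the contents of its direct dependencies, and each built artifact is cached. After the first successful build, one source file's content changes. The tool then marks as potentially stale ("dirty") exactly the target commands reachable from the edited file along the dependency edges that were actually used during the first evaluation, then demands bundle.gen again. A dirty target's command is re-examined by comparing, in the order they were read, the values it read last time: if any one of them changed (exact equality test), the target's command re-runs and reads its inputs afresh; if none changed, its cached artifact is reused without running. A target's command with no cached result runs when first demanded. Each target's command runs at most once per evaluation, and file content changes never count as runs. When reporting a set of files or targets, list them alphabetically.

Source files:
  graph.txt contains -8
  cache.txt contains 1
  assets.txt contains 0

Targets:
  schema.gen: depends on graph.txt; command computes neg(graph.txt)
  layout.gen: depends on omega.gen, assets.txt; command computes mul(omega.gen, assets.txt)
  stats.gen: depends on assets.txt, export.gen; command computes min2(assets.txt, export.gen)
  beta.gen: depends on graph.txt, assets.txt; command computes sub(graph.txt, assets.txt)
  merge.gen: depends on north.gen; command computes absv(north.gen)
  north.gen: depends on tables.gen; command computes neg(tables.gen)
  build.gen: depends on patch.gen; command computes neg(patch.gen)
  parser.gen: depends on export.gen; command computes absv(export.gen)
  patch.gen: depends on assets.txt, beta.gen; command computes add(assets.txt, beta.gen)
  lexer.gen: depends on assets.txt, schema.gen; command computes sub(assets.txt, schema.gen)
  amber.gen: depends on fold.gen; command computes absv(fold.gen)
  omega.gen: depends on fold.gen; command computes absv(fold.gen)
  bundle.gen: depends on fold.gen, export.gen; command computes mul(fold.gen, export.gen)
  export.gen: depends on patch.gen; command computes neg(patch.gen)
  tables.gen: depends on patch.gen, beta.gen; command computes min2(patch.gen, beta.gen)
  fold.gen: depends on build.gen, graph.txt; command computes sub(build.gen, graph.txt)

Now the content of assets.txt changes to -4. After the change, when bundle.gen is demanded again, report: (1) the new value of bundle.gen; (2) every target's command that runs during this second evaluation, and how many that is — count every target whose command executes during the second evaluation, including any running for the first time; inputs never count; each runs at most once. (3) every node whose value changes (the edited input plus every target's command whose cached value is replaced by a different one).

First evaluation (everything demanded from the output):
  beta.gen = sub(-8, 0) = -8
  patch.gen = add(0, -8) = -8
  build.gen = neg(-8) = 8
  export.gen = neg(-8) = 8
  fold.gen = sub(8, -8) = 16
  bundle.gen = mul(16, 8) = 128

Propagation after the edit:
  beta.gen: runs — assets.txt 0->-4; result -4.
  patch.gen: runs — assets.txt 0->-4; beta.gen -8->-4; result -8 (same value as before).
  build.gen: checked — values it read are unchanged (patch.gen unchanged); reused cached 8 without running.
  export.gen: checked — values it read are unchanged (patch.gen unchanged); reused cached 8 without running.
  fold.gen: checked — values it read are unchanged (build.gen unchanged, graph.txt unchanged); reused cached 16 without running.
  bundle.gen: checked — values it read are unchanged (fold.gen unchanged, export.gen unchanged); reused cached 128 without running.

Key observation: the change is absorbed at patch.gen — it re-runs but produces the same value, and the output's value is unchanged.

New value of bundle.gen: 128.
Target commands that run: beta.gen, patch.gen — 2 in total.
Values that change: assets.txt, beta.gen.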